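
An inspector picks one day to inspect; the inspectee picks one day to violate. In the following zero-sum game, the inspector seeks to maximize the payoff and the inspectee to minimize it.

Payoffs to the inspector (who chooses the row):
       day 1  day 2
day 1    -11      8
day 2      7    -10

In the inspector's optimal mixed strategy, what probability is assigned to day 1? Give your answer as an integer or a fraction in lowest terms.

Row minima are -11 and -10, so the inspector's maximin is -10; column maxima are 7 and 8, so the inspectee's minimax is 7. These differ, so the equilibrium is in mixed strategies.
Let the inspector play day 1 with probability p. The inspectee is indifferent when −11p + 7(1−p) = 8p − 10(1−p), giving p = 17/36.

17/36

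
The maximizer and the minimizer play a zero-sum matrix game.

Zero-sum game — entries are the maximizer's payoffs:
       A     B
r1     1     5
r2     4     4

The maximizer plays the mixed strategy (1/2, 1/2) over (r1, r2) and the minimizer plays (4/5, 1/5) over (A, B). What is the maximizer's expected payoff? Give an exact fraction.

29/10

Against (4/5, 1/5), each row's expected payoff is r1: 9/5; r2: 4.
Taking the (1/2, 1/2)-weighted average: (1/2)·(9/5) + (1/2)·(4) = 29/10.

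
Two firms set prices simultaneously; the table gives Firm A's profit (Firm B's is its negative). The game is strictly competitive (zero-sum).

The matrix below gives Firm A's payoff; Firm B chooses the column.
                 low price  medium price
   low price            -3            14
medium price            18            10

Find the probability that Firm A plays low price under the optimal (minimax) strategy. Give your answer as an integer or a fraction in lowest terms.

8/25

Row minima are -3 and 10, so Firm A's maximin is 10; column maxima are 18 and 14, so Firm B's minimax is 14. These differ, so the equilibrium is in mixed strategies.
Let Firm A play low price with probability p. Firm B is indifferent when −3p + 18(1−p) = 14p + 10(1−p), giving p = 8/25.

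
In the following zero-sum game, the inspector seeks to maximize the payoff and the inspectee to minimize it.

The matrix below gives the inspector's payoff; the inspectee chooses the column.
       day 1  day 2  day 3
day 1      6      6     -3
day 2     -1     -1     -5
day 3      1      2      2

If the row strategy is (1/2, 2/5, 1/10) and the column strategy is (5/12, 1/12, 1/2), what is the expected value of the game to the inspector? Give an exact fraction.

-7/24

Against (5/12, 1/12, 1/2), each row's expected payoff is day 1: 3/2; day 2: -3; day 3: 19/12.
Taking the (1/2, 2/5, 1/10)-weighted average: (1/2)·(3/2) + (2/5)·(-3) + (1/10)·(19/12) = -7/24.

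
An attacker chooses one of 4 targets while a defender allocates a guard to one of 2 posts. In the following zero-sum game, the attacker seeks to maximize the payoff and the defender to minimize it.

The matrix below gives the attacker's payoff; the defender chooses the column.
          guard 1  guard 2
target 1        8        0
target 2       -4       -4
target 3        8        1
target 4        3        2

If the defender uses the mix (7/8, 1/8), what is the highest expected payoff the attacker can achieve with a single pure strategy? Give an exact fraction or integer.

57/8

target 1: (8)·(7/8) + (0)·(1/8) = 7.
target 2: (-4)·(7/8) + (-4)·(1/8) = -4.
target 3: (8)·(7/8) + (1)·(1/8) = 57/8.
target 4: (3)·(7/8) + (2)·(1/8) = 23/8.
The best pure response is target 3 with expected payoff 57/8.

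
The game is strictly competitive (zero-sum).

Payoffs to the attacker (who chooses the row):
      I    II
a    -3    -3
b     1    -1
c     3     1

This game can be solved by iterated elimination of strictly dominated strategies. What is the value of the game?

Row a is strictly dominated by row b (1>-3, -1>-3); eliminate a.
Column I is strictly dominated by II for the defender (-1<1, 1<3); eliminate I.
Row b is strictly dominated by row c (1>-1); eliminate b.
Only (c, II) remains, with payoff 1.

1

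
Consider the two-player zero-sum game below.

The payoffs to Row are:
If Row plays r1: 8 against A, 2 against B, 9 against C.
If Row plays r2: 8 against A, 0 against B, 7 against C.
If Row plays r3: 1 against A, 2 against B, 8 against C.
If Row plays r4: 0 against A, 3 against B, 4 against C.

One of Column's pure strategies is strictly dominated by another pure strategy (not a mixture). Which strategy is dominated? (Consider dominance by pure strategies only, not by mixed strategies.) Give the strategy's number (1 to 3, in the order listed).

Column prefers columns that give Row less. Compare C with B: 2 < 9, 0 < 7, 2 < 8, 3 < 4.
So B strictly dominates C for Column; C is strictly dominated.

3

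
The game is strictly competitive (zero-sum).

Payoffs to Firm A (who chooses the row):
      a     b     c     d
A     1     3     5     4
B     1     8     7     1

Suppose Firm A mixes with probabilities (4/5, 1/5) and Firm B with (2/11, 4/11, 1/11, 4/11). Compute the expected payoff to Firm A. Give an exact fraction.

Against (2/11, 4/11, 1/11, 4/11), each row's expected payoff is A: 35/11; B: 45/11.
Taking the (4/5, 1/5)-weighted average: (4/5)·(35/11) + (1/5)·(45/11) = 37/11.

37/11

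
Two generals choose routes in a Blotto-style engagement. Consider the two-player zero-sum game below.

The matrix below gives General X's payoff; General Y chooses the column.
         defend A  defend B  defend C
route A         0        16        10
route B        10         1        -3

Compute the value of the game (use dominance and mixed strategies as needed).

Column defend B is strictly dominated by defend C for General Y (it gives General X more in every row).
The remaining 2×2 game on (route A, route B) × (defend A, defend C) has no saddle point. Let General X play route A with probability p; indifference gives 10(1−p) = 10p − 3(1−p), so p = 13/23.
Similarly General Y's optimal q on defend A is 13/23, and the value is 0·(13/23) + (10)·(10/23) = 100/23.

100/23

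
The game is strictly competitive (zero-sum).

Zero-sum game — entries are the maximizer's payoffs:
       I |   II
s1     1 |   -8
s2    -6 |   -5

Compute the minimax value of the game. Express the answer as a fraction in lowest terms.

Row minima are -8 and -6, so the maximizer's maximin is -6; column maxima are 1 and -5, so the minimizer's minimax is -5. These differ, so the equilibrium is in mixed strategies.
Let the maximizer play s1 with probability p. The minimizer is indifferent when p − 6(1−p) = −8p − 5(1−p), giving p = 1/10.
Let the minimizer play I with probability q. The maximizer is indifferent when q − 8(1−q) = −6q − 5(1−q), giving q = 3/10.
The value is 1·(3/10) + (-8)·(7/10) = -53/10.

-53/10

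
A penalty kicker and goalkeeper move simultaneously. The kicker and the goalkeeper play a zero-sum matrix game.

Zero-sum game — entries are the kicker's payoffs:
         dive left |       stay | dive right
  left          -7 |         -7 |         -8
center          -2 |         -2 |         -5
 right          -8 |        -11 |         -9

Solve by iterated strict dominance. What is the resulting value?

-5

Row left is strictly dominated by row center (-2>-7, -2>-7, -5>-8); eliminate left.
Row right is strictly dominated by row center (-2>-8, -2>-11, -5>-9); eliminate right.
Column stay is strictly dominated by dive right for the goalkeeper (-5<-2); eliminate stay.
Column dive left is strictly dominated by dive right for the goalkeeper (-5<-2); eliminate dive left.
Only (center, dive right) remains, with payoff -5.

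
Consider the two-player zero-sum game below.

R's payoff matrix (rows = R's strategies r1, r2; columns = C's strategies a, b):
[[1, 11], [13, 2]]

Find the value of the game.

47/7

Row minima are 1 and 2, so R's maximin is 2; column maxima are 13 and 11, so C's minimax is 11. These differ, so the equilibrium is in mixed strategies.
Let R play r1 with probability p. C is indifferent when p + 13(1−p) = 11p + 2(1−p), giving p = 11/21.
Let C play a with probability q. R is indifferent when q + 11(1−q) = 13q + 2(1−q), giving q = 3/7.
The value is 1·(3/7) + (11)·(4/7) = 47/7.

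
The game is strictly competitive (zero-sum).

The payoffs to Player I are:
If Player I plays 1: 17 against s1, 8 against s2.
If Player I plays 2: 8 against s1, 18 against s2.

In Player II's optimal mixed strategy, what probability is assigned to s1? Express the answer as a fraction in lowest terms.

10/19

Row minima are 8 and 8, so Player I's maximin is 8; column maxima are 17 and 18, so Player II's minimax is 17. These differ, so the equilibrium is in mixed strategies.
Let Player II play s1 with probability q. Player I is indifferent when 17q + 8(1−q) = 8q + 18(1−q), giving q = 10/19.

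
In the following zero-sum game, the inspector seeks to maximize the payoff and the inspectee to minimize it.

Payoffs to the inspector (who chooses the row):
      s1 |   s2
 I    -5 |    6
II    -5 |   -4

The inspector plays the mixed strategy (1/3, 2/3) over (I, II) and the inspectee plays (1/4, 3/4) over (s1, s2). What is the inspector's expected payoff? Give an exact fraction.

Against (1/4, 3/4), each row's expected payoff is I: 13/4; II: -17/4.
Taking the (1/3, 2/3)-weighted average: (1/3)·(13/4) + (2/3)·(-17/4) = -7/4.

-7/4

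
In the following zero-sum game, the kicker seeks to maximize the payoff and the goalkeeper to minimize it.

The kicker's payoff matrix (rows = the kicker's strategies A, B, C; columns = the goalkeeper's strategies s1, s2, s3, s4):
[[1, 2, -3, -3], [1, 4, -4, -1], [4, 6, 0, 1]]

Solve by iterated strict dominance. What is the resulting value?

0

Row A is strictly dominated by row C (4>1, 6>2, 0>-3, 1>-3); eliminate A.
Column s2 is strictly dominated by s1 for the goalkeeper (1<4, 4<6); eliminate s2.
Column s1 is strictly dominated by s3 for the goalkeeper (-4<1, 0<4); eliminate s1.
Row B is strictly dominated by row C (0>-4, 1>-1); eliminate B.
Column s4 is strictly dominated by s3 for the goalkeeper (0<1); eliminate s4.
Only (C, s3) remains, with payoff 0.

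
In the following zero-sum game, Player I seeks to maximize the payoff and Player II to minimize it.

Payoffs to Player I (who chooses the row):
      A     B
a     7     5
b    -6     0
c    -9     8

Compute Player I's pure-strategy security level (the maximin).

The worst-case payoff for each row is a: 5, b: -6, c: -9.
The best of these is 5.

5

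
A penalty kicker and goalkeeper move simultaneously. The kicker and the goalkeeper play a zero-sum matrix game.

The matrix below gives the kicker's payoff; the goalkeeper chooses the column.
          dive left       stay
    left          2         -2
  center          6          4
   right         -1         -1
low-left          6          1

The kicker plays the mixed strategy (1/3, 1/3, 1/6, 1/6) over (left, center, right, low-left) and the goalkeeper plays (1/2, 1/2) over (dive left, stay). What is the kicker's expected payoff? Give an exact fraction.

25/12

Against (1/2, 1/2), each row's expected payoff is left: 0; center: 5; right: -1; low-left: 7/2.
Taking the (1/3, 1/3, 1/6, 1/6)-weighted average: (1/3)·(0) + (1/3)·(5) + (1/6)·(-1) + (1/6)·(7/2) = 25/12.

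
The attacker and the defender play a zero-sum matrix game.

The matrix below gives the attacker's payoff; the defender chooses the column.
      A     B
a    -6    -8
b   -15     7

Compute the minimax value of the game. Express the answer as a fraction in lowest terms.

-27/4

Row minima are -8 and -15, so the attacker's maximin is -8; column maxima are -6 and 7, so the defender's minimax is -6. These differ, so the equilibrium is in mixed strategies.
Let the attacker play a with probability p. The defender is indifferent when −6p − 15(1−p) = −8p + 7(1−p), giving p = 11/12.
Let the defender play A with probability q. The attacker is indifferent when −6q − 8(1−q) = −15q + 7(1−q), giving q = 5/8.
The value is -6·(5/8) + (-8)·(3/8) = -27/4.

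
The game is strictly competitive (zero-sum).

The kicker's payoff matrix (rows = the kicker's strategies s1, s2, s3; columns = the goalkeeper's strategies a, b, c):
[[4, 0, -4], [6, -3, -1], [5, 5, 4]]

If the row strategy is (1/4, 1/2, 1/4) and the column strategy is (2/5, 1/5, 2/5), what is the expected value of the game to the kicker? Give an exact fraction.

37/20

Against (2/5, 1/5, 2/5), each row's expected payoff is s1: 0; s2: 7/5; s3: 23/5.
Taking the (1/4, 1/2, 1/4)-weighted average: (1/4)·(0) + (1/2)·(7/5) + (1/4)·(23/5) = 37/20.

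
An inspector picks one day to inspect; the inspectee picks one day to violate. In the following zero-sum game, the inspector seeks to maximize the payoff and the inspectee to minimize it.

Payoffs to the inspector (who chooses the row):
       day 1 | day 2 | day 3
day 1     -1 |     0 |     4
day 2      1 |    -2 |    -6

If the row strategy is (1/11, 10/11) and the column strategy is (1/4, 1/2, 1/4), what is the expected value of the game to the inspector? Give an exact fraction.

Against (1/4, 1/2, 1/4), each row's expected payoff is day 1: 3/4; day 2: -9/4.
Taking the (1/11, 10/11)-weighted average: (1/11)·(3/4) + (10/11)·(-9/4) = -87/44.

-87/44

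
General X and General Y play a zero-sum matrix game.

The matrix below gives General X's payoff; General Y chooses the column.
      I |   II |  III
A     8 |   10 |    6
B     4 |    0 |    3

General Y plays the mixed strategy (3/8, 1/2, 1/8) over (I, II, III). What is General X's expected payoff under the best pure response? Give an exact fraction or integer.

A: (8)·(3/8) + (10)·(1/2) + (6)·(1/8) = 35/4.
B: (4)·(3/8) + (0)·(1/2) + (3)·(1/8) = 15/8.
The best pure response is A with expected payoff 35/4.

35/4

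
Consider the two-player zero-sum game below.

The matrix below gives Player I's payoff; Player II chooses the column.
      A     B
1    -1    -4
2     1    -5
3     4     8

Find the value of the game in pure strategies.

Row minima: -4, -5, 4 → Player I's maximin is 4.
Column maxima: 4, 8 → Player II's minimax is 4.
They coincide at (3, A), so the value is 4.

4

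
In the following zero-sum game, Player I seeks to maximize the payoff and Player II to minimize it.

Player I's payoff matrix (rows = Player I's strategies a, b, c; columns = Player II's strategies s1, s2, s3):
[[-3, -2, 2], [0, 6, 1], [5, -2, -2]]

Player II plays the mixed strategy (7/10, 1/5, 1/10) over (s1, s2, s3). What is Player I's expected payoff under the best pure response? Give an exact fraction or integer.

a: (-3)·(7/10) + (-2)·(1/5) + (2)·(1/10) = -23/10.
b: (0)·(7/10) + (6)·(1/5) + (1)·(1/10) = 13/10.
c: (5)·(7/10) + (-2)·(1/5) + (-2)·(1/10) = 29/10.
The best pure response is c with expected payoff 29/10.

29/10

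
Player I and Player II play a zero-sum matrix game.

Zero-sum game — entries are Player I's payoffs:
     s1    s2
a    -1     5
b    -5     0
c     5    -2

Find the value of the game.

23/13

Row b is strictly dominated by row a, so Player I never plays it.
The remaining 2×2 game on (a, c) × (s1, s2) has no saddle point. Let Player I play a with probability p; indifference gives −p + 5(1−p) = 5p − 2(1−p), so p = 7/13.
Similarly Player II's optimal q on s1 is 7/13, and the value is -1·(7/13) + (5)·(6/13) = 23/13.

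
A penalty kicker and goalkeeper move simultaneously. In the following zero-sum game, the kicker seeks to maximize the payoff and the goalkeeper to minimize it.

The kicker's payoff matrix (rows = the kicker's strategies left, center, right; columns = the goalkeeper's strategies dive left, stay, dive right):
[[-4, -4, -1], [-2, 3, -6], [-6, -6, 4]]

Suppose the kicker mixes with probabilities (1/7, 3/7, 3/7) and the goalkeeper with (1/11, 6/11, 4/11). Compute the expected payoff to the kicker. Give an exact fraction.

-134/77

Against (1/11, 6/11, 4/11), each row's expected payoff is left: -32/11; center: -8/11; right: -26/11.
Taking the (1/7, 3/7, 3/7)-weighted average: (1/7)·(-32/11) + (3/7)·(-8/11) + (3/7)·(-26/11) = -134/77.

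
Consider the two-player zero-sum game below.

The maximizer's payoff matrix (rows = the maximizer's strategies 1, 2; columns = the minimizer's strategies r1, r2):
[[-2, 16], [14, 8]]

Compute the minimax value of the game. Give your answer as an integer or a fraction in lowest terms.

10

Row minima are -2 and 8, so the maximizer's maximin is 8; column maxima are 14 and 16, so the minimizer's minimax is 14. These differ, so the equilibrium is in mixed strategies.
Let the maximizer play 1 with probability p. The minimizer is indifferent when −2p + 14(1−p) = 16p + 8(1−p), giving p = 1/4.
Let the minimizer play r1 with probability q. The maximizer is indifferent when −2q + 16(1−q) = 14q + 8(1−q), giving q = 1/3.
The value is -2·(1/3) + (16)·(2/3) = 10.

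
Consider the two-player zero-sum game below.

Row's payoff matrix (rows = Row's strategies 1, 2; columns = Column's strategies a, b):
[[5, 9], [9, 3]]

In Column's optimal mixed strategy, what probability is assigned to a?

Row minima are 5 and 3, so Row's maximin is 5; column maxima are 9 and 9, so Column's minimax is 9. These differ, so the equilibrium is in mixed strategies.
Let Column play a with probability q. Row is indifferent when 5q + 9(1−q) = 9q + 3(1−q), giving q = 3/5.

3/5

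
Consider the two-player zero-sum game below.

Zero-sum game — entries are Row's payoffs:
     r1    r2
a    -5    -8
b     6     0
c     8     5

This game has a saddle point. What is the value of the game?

Row minima: -8, 0, 5 → Row's maximin is 5.
Column maxima: 8, 5 → Column's minimax is 5.
They coincide at (c, r2), so the value is 5.

5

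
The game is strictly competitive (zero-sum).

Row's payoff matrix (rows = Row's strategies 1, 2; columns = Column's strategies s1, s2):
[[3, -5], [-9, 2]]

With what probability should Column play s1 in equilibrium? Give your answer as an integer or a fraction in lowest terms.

7/19

Row minima are -5 and -9, so Row's maximin is -5; column maxima are 3 and 2, so Column's minimax is 2. These differ, so the equilibrium is in mixed strategies.
Let Column play s1 with probability q. Row is indifferent when 3q − 5(1−q) = −9q + 2(1−q), giving q = 7/19.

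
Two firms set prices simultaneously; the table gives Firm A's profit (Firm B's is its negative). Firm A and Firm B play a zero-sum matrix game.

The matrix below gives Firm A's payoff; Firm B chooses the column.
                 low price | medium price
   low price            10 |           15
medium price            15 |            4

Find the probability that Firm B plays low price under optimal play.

11/16

Row minima are 10 and 4, so Firm A's maximin is 10; column maxima are 15 and 15, so Firm B's minimax is 15. These differ, so the equilibrium is in mixed strategies.
Let Firm B play low price with probability q. Firm A is indifferent when 10q + 15(1−q) = 15q + 4(1−q), giving q = 11/16.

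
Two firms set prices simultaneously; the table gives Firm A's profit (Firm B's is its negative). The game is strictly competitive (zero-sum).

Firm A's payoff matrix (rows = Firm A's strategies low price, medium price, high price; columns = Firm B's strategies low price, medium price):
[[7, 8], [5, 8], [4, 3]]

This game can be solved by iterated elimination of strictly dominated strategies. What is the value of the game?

7

Row high price is strictly dominated by row low price (7>4, 8>3); eliminate high price.
Column medium price is strictly dominated by low price for Firm B (7<8, 5<8); eliminate medium price.
Row medium price is strictly dominated by row low price (7>5); eliminate medium price.
Only (low price, low price) remains, with payoff 7.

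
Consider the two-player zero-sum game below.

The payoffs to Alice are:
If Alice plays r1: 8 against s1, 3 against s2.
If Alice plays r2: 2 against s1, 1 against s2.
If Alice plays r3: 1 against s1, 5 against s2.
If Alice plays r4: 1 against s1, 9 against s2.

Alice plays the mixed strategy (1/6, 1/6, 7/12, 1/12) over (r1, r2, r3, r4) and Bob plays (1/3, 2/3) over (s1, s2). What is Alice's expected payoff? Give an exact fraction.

11/3

Against (1/3, 2/3), each row's expected payoff is r1: 14/3; r2: 4/3; r3: 11/3; r4: 19/3.
Taking the (1/6, 1/6, 7/12, 1/12)-weighted average: (1/6)·(14/3) + (1/6)·(4/3) + (7/12)·(11/3) + (1/12)·(19/3) = 11/3.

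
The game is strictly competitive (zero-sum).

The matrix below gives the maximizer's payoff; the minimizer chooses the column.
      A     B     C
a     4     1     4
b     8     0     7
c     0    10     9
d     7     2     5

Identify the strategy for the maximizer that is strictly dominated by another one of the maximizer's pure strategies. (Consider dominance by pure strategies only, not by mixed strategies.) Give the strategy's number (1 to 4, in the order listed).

Compare a with d: 7 > 4, 2 > 1, 5 > 4.
So d strictly dominates a for the maximizer; a is strictly dominated.

1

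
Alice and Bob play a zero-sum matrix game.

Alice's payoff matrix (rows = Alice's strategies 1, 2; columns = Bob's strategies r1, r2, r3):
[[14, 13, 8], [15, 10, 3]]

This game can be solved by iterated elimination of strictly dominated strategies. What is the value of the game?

8

Column r2 is strictly dominated by r3 for Bob (8<13, 3<10); eliminate r2.
Column r1 is strictly dominated by r3 for Bob (8<14, 3<15); eliminate r1.
Row 2 is strictly dominated by row 1 (8>3); eliminate 2.
Only (1, r3) remains, with payoff 8.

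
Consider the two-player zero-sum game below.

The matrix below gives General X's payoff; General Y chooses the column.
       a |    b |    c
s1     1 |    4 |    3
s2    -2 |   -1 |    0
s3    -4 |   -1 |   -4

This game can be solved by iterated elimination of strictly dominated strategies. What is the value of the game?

Column b is strictly dominated by a for General Y (1<4, -2<-1, -4<-1); eliminate b.
Row s3 is strictly dominated by row s1 (1>-4, 3>-4); eliminate s3.
Row s2 is strictly dominated by row s1 (1>-2, 3>0); eliminate s2.
Column c is strictly dominated by a for General Y (1<3); eliminate c.
Only (s1, a) remains, with payoff 1.

1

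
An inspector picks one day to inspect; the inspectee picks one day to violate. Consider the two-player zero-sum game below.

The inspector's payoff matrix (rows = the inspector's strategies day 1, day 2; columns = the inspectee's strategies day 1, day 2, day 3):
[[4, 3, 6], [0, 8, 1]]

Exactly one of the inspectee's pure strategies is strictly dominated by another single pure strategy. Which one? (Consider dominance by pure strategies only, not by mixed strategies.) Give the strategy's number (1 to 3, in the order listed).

3

The inspectee prefers columns that give the inspector less. Compare day 3 with day 1: 4 < 6, 0 < 1.
So day 1 strictly dominates day 3 for the inspectee; day 3 is strictly dominated.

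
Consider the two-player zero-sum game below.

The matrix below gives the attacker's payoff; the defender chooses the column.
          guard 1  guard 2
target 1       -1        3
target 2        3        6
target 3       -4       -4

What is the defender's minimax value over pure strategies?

The worst case (largest entry) in each column is guard 1: 3, guard 2: 6.
The best (smallest) of these is 3.

3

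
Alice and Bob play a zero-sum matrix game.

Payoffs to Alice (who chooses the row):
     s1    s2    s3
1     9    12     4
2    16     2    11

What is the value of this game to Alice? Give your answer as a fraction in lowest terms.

124/17

Column s1 is strictly dominated by s3 for Bob (it gives Alice more in every row).
The remaining 2×2 game on (1, 2) × (s2, s3) has no saddle point. Let Alice play 1 with probability p; indifference gives 12p + 2(1−p) = 4p + 11(1−p), so p = 9/17.
Similarly Bob's optimal q on s2 is 7/17, and the value is 12·(7/17) + (4)·(10/17) = 124/17.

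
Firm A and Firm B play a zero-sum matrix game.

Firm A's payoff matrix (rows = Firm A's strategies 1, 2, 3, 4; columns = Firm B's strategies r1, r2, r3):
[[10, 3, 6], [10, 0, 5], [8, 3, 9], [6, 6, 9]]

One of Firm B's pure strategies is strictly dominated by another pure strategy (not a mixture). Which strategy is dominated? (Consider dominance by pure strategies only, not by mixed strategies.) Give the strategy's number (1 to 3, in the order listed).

3

Firm B prefers columns that give Firm A less. Compare r3 with r2: 3 < 6, 0 < 5, 3 < 9, 6 < 9.
So r2 strictly dominates r3 for Firm B; r3 is strictly dominated.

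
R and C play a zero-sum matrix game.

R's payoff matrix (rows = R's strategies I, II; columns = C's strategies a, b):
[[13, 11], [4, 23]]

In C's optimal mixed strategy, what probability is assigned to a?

4/7

Row minima are 11 and 4, so R's maximin is 11; column maxima are 13 and 23, so C's minimax is 13. These differ, so the equilibrium is in mixed strategies.
Let C play a with probability q. R is indifferent when 13q + 11(1−q) = 4q + 23(1−q), giving q = 4/7.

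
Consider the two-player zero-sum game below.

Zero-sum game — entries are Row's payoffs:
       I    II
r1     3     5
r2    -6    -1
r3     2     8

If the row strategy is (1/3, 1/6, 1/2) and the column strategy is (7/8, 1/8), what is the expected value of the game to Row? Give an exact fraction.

Against (7/8, 1/8), each row's expected payoff is r1: 13/4; r2: -43/8; r3: 11/4.
Taking the (1/3, 1/6, 1/2)-weighted average: (1/3)·(13/4) + (1/6)·(-43/8) + (1/2)·(11/4) = 25/16.

25/16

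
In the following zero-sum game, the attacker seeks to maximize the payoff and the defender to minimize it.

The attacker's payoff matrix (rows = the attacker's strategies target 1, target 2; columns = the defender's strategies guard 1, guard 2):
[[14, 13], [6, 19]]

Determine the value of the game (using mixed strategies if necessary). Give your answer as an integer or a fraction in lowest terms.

94/7

Row minima are 13 and 6, so the attacker's maximin is 13; column maxima are 14 and 19, so the defender's minimax is 14. These differ, so the equilibrium is in mixed strategies.
Let the attacker play target 1 with probability p. The defender is indifferent when 14p + 6(1−p) = 13p + 19(1−p), giving p = 13/14.
Let the defender play guard 1 with probability q. The attacker is indifferent when 14q + 13(1−q) = 6q + 19(1−q), giving q = 3/7.
The value is 14·(3/7) + (13)·(4/7) = 94/7.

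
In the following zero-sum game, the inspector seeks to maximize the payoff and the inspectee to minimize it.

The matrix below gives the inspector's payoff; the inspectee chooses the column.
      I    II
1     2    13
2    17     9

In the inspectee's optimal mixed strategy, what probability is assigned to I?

4/19

Row minima are 2 and 9, so the inspector's maximin is 9; column maxima are 17 and 13, so the inspectee's minimax is 13. These differ, so the equilibrium is in mixed strategies.
Let the inspectee play I with probability q. The inspector is indifferent when 2q + 13(1−q) = 17q + 9(1−q), giving q = 4/19.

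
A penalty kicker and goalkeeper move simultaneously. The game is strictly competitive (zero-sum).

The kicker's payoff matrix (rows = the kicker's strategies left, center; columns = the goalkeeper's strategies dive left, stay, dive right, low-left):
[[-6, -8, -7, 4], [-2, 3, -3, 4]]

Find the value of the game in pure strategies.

Row minima: -8, -3 → the kicker's maximin is -3.
Column maxima: -2, 3, -3, 4 → the goalkeeper's minimax is -3.
They coincide at (center, dive right), so the value is -3.

-3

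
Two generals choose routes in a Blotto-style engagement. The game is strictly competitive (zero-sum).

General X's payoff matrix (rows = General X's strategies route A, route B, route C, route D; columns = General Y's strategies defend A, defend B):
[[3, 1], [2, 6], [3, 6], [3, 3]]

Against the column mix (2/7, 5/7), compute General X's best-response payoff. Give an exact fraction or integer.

36/7

route A: (3)·(2/7) + (1)·(5/7) = 11/7.
route B: (2)·(2/7) + (6)·(5/7) = 34/7.
route C: (3)·(2/7) + (6)·(5/7) = 36/7.
route D: (3)·(2/7) + (3)·(5/7) = 3.
The best pure response is route C with expected payoff 36/7.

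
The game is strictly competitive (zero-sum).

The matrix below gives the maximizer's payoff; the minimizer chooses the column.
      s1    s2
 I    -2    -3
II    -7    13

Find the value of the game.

-47/21

Row minima are -3 and -7, so the maximizer's maximin is -3; column maxima are -2 and 13, so the minimizer's minimax is -2. These differ, so the equilibrium is in mixed strategies.
Let the maximizer play I with probability p. The minimizer is indifferent when −2p − 7(1−p) = −3p + 13(1−p), giving p = 20/21.
Let the minimizer play s1 with probability q. The maximizer is indifferent when −2q − 3(1−q) = −7q + 13(1−q), giving q = 16/21.
The value is -2·(16/21) + (-3)·(5/21) = -47/21.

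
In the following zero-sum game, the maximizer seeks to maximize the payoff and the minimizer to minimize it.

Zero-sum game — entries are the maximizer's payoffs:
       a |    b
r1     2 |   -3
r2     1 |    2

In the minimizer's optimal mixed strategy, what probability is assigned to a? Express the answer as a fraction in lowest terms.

Row minima are -3 and 1, so the maximizer's maximin is 1; column maxima are 2 and 2, so the minimizer's minimax is 2. These differ, so the equilibrium is in mixed strategies.
Let the minimizer play a with probability q. The maximizer is indifferent when 2q − 3(1−q) = q + 2(1−q), giving q = 5/6.

5/6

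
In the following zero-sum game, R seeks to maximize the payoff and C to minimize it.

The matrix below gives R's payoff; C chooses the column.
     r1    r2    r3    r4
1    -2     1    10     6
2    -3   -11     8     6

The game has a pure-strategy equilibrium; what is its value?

Row minima: -2, -11 → R's maximin is -2.
Column maxima: -2, 1, 10, 6 → C's minimax is -2.
They coincide at (1, r1), so the value is -2.

-2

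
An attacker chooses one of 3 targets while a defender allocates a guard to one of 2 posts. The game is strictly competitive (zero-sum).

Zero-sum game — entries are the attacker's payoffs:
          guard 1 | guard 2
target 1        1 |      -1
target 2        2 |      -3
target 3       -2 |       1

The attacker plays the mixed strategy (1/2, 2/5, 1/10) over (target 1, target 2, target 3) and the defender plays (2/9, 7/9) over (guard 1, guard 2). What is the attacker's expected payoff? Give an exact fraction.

-1

Against (2/9, 7/9), each row's expected payoff is target 1: -5/9; target 2: -17/9; target 3: 1/3.
Taking the (1/2, 2/5, 1/10)-weighted average: (1/2)·(-5/9) + (2/5)·(-17/9) + (1/10)·(1/3) = -1.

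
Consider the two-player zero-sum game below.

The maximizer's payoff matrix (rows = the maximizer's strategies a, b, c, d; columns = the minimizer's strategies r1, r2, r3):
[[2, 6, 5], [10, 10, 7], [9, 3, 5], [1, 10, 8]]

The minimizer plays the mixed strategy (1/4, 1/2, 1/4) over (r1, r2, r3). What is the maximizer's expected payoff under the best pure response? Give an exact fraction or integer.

37/4

a: (2)·(1/4) + (6)·(1/2) + (5)·(1/4) = 19/4.
b: (10)·(1/4) + (10)·(1/2) + (7)·(1/4) = 37/4.
c: (9)·(1/4) + (3)·(1/2) + (5)·(1/4) = 5.
d: (1)·(1/4) + (10)·(1/2) + (8)·(1/4) = 29/4.
The best pure response is b with expected payoff 37/4.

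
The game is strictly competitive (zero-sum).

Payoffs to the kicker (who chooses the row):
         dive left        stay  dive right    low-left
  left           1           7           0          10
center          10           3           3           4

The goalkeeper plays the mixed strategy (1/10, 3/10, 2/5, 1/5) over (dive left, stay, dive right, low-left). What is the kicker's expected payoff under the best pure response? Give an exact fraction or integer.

left: (1)·(1/10) + (7)·(3/10) + (0)·(2/5) + (10)·(1/5) = 21/5.
center: (10)·(1/10) + (3)·(3/10) + (3)·(2/5) + (4)·(1/5) = 39/10.
The best pure response is left with expected payoff 21/5.

21/5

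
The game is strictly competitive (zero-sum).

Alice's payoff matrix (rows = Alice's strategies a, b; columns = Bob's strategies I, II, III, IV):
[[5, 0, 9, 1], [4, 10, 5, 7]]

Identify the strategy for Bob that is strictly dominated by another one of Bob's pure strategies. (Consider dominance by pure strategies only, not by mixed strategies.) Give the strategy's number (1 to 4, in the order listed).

3

Bob prefers columns that give Alice less. Compare III with I: 5 < 9, 4 < 5.
So I strictly dominates III for Bob; III is strictly dominated.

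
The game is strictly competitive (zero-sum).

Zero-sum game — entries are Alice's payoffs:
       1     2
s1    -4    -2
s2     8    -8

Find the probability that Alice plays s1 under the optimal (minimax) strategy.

8/9

Row minima are -4 and -8, so Alice's maximin is -4; column maxima are 8 and -2, so Bob's minimax is -2. These differ, so the equilibrium is in mixed strategies.
Let Alice play s1 with probability p. Bob is indifferent when −4p + 8(1−p) = −2p − 8(1−p), giving p = 8/9.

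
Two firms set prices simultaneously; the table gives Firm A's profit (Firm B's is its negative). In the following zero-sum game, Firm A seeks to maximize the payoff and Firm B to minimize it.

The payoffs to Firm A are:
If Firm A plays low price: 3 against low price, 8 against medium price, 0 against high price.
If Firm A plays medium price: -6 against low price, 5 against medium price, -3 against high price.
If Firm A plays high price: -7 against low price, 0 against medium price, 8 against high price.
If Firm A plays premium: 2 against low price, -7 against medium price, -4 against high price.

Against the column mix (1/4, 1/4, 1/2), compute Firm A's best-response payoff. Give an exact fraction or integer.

11/4

low price: (3)·(1/4) + (8)·(1/4) + (0)·(1/2) = 11/4.
medium price: (-6)·(1/4) + (5)·(1/4) + (-3)·(1/2) = -7/4.
high price: (-7)·(1/4) + (0)·(1/4) + (8)·(1/2) = 9/4.
premium: (2)·(1/4) + (-7)·(1/4) + (-4)·(1/2) = -13/4.
The best pure response is low price with expected payoff 11/4.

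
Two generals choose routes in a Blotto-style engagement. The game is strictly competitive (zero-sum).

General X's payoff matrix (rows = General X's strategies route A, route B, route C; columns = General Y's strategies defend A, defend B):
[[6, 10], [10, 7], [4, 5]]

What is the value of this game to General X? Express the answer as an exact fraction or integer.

Row route C is strictly dominated by row route A, so General X never plays it.
The remaining 2×2 game on (route A, route B) × (defend A, defend B) has no saddle point. Let General X play route A with probability p; indifference gives 6p + 10(1−p) = 10p + 7(1−p), so p = 3/7.
Similarly General Y's optimal q on defend A is 3/7, and the value is 6·(3/7) + (10)·(4/7) = 58/7.

58/7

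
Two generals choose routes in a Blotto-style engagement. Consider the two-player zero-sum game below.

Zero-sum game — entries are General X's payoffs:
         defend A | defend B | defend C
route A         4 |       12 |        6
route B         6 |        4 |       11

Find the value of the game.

28/5

Column defend C is strictly dominated by defend A for General Y (it gives General X more in every row).
The remaining 2×2 game on (route A, route B) × (defend A, defend B) has no saddle point. Let General X play route A with probability p; indifference gives 4p + 6(1−p) = 12p + 4(1−p), so p = 1/5.
Similarly General Y's optimal q on defend A is 4/5, and the value is 4·(4/5) + (12)·(1/5) = 28/5.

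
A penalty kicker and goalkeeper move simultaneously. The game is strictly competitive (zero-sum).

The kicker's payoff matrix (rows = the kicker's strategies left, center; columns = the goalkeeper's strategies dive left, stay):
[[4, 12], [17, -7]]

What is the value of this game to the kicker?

29/4

Row minima are 4 and -7, so the kicker's maximin is 4; column maxima are 17 and 12, so the goalkeeper's minimax is 12. These differ, so the equilibrium is in mixed strategies.
Let the kicker play left with probability p. The goalkeeper is indifferent when 4p + 17(1−p) = 12p − 7(1−p), giving p = 3/4.
Let the goalkeeper play dive left with probability q. The kicker is indifferent when 4q + 12(1−q) = 17q − 7(1−q), giving q = 19/32.
The value is 4·(19/32) + (12)·(13/32) = 29/4.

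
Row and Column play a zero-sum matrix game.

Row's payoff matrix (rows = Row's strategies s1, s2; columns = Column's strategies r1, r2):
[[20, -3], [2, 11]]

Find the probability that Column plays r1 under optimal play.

Row minima are -3 and 2, so Row's maximin is 2; column maxima are 20 and 11, so Column's minimax is 11. These differ, so the equilibrium is in mixed strategies.
Let Column play r1 with probability q. Row is indifferent when 20q − 3(1−q) = 2q + 11(1−q), giving q = 7/16.

7/16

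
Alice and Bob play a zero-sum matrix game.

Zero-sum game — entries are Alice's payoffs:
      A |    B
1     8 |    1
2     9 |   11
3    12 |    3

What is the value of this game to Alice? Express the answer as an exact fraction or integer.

105/11

Row 1 is strictly dominated by row 3, so Alice never plays it.
The remaining 2×2 game on (2, 3) × (A, B) has no saddle point. Let Alice play 2 with probability p; indifference gives 9p + 12(1−p) = 11p + 3(1−p), so p = 9/11.
Similarly Bob's optimal q on A is 8/11, and the value is 9·(8/11) + (11)·(3/11) = 105/11.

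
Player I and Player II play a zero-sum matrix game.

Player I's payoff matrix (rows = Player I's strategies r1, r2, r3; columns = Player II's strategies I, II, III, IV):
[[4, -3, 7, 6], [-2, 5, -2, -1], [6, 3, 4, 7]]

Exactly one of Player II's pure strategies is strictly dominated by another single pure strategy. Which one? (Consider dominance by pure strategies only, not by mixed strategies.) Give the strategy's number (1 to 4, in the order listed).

4

Player II prefers columns that give Player I less. Compare IV with I: 4 < 6, -2 < -1, 6 < 7.
So I strictly dominates IV for Player II; IV is strictly dominated.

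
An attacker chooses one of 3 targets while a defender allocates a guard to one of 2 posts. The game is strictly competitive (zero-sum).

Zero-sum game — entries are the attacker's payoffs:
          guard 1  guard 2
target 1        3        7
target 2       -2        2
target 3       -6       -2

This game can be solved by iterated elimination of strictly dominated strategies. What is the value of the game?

3

Column guard 2 is strictly dominated by guard 1 for the defender (3<7, -2<2, -6<-2); eliminate guard 2.
Row target 3 is strictly dominated by row target 1 (3>-6); eliminate target 3.
Row target 2 is strictly dominated by row target 1 (3>-2); eliminate target 2.
Only (target 1, guard 1) remains, with payoff 3.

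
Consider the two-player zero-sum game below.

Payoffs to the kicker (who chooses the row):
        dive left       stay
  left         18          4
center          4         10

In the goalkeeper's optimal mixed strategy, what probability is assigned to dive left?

Row minima are 4 and 4, so the kicker's maximin is 4; column maxima are 18 and 10, so the goalkeeper's minimax is 10. These differ, so the equilibrium is in mixed strategies.
Let the goalkeeper play dive left with probability q. The kicker is indifferent when 18q + 4(1−q) = 4q + 10(1−q), giving q = 3/10.

3/10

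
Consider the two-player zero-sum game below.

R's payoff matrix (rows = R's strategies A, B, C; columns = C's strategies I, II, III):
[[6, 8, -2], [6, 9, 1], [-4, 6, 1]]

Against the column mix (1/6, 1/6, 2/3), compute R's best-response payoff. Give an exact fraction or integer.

19/6

A: (6)·(1/6) + (8)·(1/6) + (-2)·(2/3) = 1.
B: (6)·(1/6) + (9)·(1/6) + (1)·(2/3) = 19/6.
C: (-4)·(1/6) + (6)·(1/6) + (1)·(2/3) = 1.
The best pure response is B with expected payoff 19/6.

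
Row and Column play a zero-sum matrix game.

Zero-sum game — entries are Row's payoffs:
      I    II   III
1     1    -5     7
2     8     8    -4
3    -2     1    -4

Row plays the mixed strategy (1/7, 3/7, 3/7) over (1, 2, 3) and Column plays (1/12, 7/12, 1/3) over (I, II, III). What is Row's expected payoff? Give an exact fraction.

5/4

Against (1/12, 7/12, 1/3), each row's expected payoff is 1: -1/2; 2: 4; 3: -11/12.
Taking the (1/7, 3/7, 3/7)-weighted average: (1/7)·(-1/2) + (3/7)·(4) + (3/7)·(-11/12) = 5/4.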